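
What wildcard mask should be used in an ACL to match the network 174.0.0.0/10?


Subnet mask: 255.192.0.0
Wildcard = 255.255.255.255 - subnet mask
255 - 255 = 0
255 - 192 = 63
255 - 0 = 255
255 - 0 = 255
Wildcard: 0.63.255.255


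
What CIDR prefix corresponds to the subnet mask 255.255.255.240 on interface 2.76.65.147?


Binary: 11111111.11111111.11111111.11110000
Count leading 1s
Prefix: /28


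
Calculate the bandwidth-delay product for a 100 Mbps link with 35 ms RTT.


BDP = bandwidth * RTT
= 100 Mbps * 35 ms
= 100 * 1e6 * 35 / 1000 bits
= 3500000 bits
= 437500 bytes
= 427.2461 KB
BDP = 3500000 bits (437500 bytes)


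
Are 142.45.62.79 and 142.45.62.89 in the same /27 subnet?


Mask: 255.255.255.224
142.45.62.79 AND mask = 142.45.62.64
142.45.62.89 AND mask = 142.45.62.64
Yes, same subnet (142.45.62.64)


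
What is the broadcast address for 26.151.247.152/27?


Network: 26.151.247.128/27
Host bits = 5
Set all host bits to 1:
Broadcast: 26.151.247.159


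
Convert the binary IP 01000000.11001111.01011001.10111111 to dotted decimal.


01000000 = 64
11001111 = 207
01011001 = 89
10111111 = 191
IP: 64.207.89.191


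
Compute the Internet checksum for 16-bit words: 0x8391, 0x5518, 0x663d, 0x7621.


Sum all words (with carry folding):
+ 0x8391 = 0x8391
+ 0x5518 = 0xd8a9
+ 0x663d = 0x3ee7
+ 0x7621 = 0xb508
One's complement: ~0xb508
Checksum = 0x4af7


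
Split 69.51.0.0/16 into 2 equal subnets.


New prefix = 16 + 1 = 17
Each subnet has 32768 addresses
  69.51.0.0/17
  69.51.128.0/17
Subnets: 69.51.0.0/17, 69.51.128.0/17


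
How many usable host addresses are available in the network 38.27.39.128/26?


Host bits = 32 - 26 = 6
Total addresses = 2^6 = 64
Usable = total - 2 (network and broadcast)
Usable hosts: 62


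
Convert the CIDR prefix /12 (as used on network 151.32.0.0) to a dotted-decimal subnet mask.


/12 means 12 network bits, 20 host bits
Binary: 11111111111100000000000000000000
Mask: 255.240.0.0


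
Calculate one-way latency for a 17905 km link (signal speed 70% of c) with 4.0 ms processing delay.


Speed = 0.7 * 3e5 km/s = 210000 km/s
Propagation delay = 17905 / 210000 = 0.0853 s = 85.2619 ms
Processing delay = 4.0 ms
Total one-way latency = 89.2619 ms


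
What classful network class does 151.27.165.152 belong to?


First octet: 151
Binary: 10010111
10xxxxxx -> Class B (128-191)
Class B, default mask 255.255.0.0 (/16)


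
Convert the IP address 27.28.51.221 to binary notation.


27 = 00011011
28 = 00011100
51 = 00110011
221 = 11011101
Binary: 00011011.00011100.00110011.11011101


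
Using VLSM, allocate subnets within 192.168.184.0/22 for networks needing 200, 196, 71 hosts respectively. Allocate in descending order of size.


200 hosts -> /24 (254 usable): 192.168.184.0/24
196 hosts -> /24 (254 usable): 192.168.185.0/24
71 hosts -> /25 (126 usable): 192.168.186.0/25
Allocation: 192.168.184.0/24 (200 hosts, 254 usable); 192.168.185.0/24 (196 hosts, 254 usable); 192.168.186.0/25 (71 hosts, 126 usable)


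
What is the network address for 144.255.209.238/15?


IP:   10010000.11111111.11010001.11101110
Mask: 11111111.11111110.00000000.00000000
AND operation:
Net:  10010000.11111110.00000000.00000000
Network: 144.254.0.0/15


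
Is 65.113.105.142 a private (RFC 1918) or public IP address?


RFC 1918 private ranges:
  10.0.0.0/8 (10.0.0.0 - 10.255.255.255)
  172.16.0.0/12 (172.16.0.0 - 172.31.255.255)
  192.168.0.0/16 (192.168.0.0 - 192.168.255.255)
Public (not in any RFC 1918 range)


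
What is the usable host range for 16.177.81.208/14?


Network: 16.176.0.0
Broadcast: 16.179.255.255
First usable = network + 1
Last usable = broadcast - 1
Range: 16.176.0.1 to 16.179.255.254


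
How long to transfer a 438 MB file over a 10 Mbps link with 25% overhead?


Effective throughput = 10 * (1 - 25/100) = 7.5 Mbps
File size in Mb = 438 * 8 = 3504 Mb
Time = 3504 / 7.5
Time = 467.2 seconds


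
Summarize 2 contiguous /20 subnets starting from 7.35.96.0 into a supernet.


Original prefix: /20
Number of subnets: 2 = 2^1
New prefix = 20 - 1 = 19
Supernet: 7.35.96.0/19


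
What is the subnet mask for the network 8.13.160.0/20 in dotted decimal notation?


/20 means 20 network bits, 12 host bits
Binary: 11111111111111111111000000000000
Mask: 255.255.240.0


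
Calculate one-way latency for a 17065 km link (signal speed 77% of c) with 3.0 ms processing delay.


Speed = 0.77 * 3e5 km/s = 231000 km/s
Propagation delay = 17065 / 231000 = 0.0739 s = 73.8745 ms
Processing delay = 3.0 ms
Total one-way latency = 76.8745 ms


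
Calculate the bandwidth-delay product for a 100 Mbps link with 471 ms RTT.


BDP = bandwidth * RTT
= 100 Mbps * 471 ms
= 100 * 1e6 * 471 / 1000 bits
= 47100000 bits
= 5887500 bytes
= 5749.5117 KB
BDP = 47100000 bits (5887500 bytes)


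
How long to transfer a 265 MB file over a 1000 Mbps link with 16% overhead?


Effective throughput = 1000 * (1 - 16/100) = 840 Mbps
File size in Mb = 265 * 8 = 2120 Mb
Time = 2120 / 840
Time = 2.5238 seconds


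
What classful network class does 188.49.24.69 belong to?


First octet: 188
Binary: 10111100
10xxxxxx -> Class B (128-191)
Class B, default mask 255.255.0.0 (/16)


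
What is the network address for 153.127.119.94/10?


IP:   10011001.01111111.01110111.01011110
Mask: 11111111.11000000.00000000.00000000
AND operation:
Net:  10011001.01000000.00000000.00000000
Network: 153.64.0.0/10


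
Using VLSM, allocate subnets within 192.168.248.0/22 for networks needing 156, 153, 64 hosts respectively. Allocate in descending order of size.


156 hosts -> /24 (254 usable): 192.168.248.0/24
153 hosts -> /24 (254 usable): 192.168.249.0/24
64 hosts -> /25 (126 usable): 192.168.250.0/25
Allocation: 192.168.248.0/24 (156 hosts, 254 usable); 192.168.249.0/24 (153 hosts, 254 usable); 192.168.250.0/25 (64 hosts, 126 usable)


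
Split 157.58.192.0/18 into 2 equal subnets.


New prefix = 18 + 1 = 19
Each subnet has 8192 addresses
  157.58.192.0/19
  157.58.224.0/19
Subnets: 157.58.192.0/19, 157.58.224.0/19


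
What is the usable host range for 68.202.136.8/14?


Network: 68.200.0.0
Broadcast: 68.203.255.255
First usable = network + 1
Last usable = broadcast - 1
Range: 68.200.0.1 to 68.203.255.254


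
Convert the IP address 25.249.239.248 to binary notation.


25 = 00011001
249 = 11111001
239 = 11101111
248 = 11111000
Binary: 00011001.11111001.11101111.11111000


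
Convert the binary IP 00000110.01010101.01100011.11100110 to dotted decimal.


00000110 = 6
01010101 = 85
01100011 = 99
11100110 = 230
IP: 6.85.99.230


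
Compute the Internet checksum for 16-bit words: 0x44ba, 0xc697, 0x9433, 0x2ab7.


Sum all words (with carry folding):
+ 0x44ba = 0x44ba
+ 0xc697 = 0x0b52
+ 0x9433 = 0x9f85
+ 0x2ab7 = 0xca3c
One's complement: ~0xca3c
Checksum = 0x35c3


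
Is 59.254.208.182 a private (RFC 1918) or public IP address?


RFC 1918 private ranges:
  10.0.0.0/8 (10.0.0.0 - 10.255.255.255)
  172.16.0.0/12 (172.16.0.0 - 172.31.255.255)
  192.168.0.0/16 (192.168.0.0 - 192.168.255.255)
Public (not in any RFC 1918 range)


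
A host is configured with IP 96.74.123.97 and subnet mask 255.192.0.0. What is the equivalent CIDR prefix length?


Binary: 11111111.11000000.00000000.00000000
Count leading 1s
Prefix: /10


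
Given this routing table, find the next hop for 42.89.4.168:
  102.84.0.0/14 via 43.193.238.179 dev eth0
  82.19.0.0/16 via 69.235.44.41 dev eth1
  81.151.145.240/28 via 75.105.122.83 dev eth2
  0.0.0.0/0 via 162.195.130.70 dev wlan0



Longest prefix match for 42.89.4.168:
  /14 102.84.0.0: no
  /16 82.19.0.0: no
  /28 81.151.145.240: no
  /0 0.0.0.0: MATCH
Selected: next-hop 162.195.130.70 via wlan0 (matched /0)


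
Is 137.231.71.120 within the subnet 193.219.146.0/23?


Subnet network: 193.219.146.0
Test IP AND mask: 137.231.70.0
No, 137.231.71.120 is not in 193.219.146.0/23


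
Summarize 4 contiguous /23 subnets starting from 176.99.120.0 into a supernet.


Original prefix: /23
Number of subnets: 4 = 2^2
New prefix = 23 - 2 = 21
Supernet: 176.99.120.0/21


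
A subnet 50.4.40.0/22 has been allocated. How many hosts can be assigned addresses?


Host bits = 32 - 22 = 10
Total addresses = 2^10 = 1024
Usable = total - 2 (network and broadcast)
Usable hosts: 1022


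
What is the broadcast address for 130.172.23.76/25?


Network: 130.172.23.0/25
Host bits = 7
Set all host bits to 1:
Broadcast: 130.172.23.127


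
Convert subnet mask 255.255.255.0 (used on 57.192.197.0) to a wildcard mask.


Subnet mask: 255.255.255.0
Wildcard = 255.255.255.255 - subnet mask
255 - 255 = 0
255 - 255 = 0
255 - 255 = 0
255 - 0 = 255
Wildcard: 0.0.0.255


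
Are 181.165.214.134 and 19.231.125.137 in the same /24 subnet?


Mask: 255.255.255.0
181.165.214.134 AND mask = 181.165.214.0
19.231.125.137 AND mask = 19.231.125.0
No, different subnets (181.165.214.0 vs 19.231.125.0)


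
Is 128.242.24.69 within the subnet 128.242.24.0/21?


Subnet network: 128.242.24.0
Test IP AND mask: 128.242.24.0
Yes, 128.242.24.69 is in 128.242.24.0/21


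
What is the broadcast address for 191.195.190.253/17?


Network: 191.195.128.0/17
Host bits = 15
Set all host bits to 1:
Broadcast: 191.195.255.255


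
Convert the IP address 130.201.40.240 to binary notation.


130 = 10000010
201 = 11001001
40 = 00101000
240 = 11110000
Binary: 10000010.11001001.00101000.11110000


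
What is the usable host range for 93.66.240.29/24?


Network: 93.66.240.0
Broadcast: 93.66.240.255
First usable = network + 1
Last usable = broadcast - 1
Range: 93.66.240.1 to 93.66.240.254


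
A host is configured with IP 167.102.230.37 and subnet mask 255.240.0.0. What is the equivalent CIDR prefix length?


Binary: 11111111.11110000.00000000.00000000
Count leading 1s
Prefix: /12


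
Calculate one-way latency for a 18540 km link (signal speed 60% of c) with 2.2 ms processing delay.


Speed = 0.6 * 3e5 km/s = 180000 km/s
Propagation delay = 18540 / 180000 = 0.103 s = 103 ms
Processing delay = 2.2 ms
Total one-way latency = 105.2 ms


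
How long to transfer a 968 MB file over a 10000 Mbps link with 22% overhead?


Effective throughput = 10000 * (1 - 22/100) = 7800 Mbps
File size in Mb = 968 * 8 = 7744 Mb
Time = 7744 / 7800
Time = 0.9928 seconds


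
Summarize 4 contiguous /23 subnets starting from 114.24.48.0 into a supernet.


Original prefix: /23
Number of subnets: 4 = 2^2
New prefix = 23 - 2 = 21
Supernet: 114.24.48.0/21


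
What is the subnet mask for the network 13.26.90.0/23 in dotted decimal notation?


/23 means 23 network bits, 9 host bits
Binary: 11111111111111111111111000000000
Mask: 255.255.254.0


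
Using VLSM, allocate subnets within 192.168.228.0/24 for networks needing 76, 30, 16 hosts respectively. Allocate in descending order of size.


76 hosts -> /25 (126 usable): 192.168.228.0/25
30 hosts -> /27 (30 usable): 192.168.228.128/27
16 hosts -> /27 (30 usable): 192.168.228.160/27
Allocation: 192.168.228.0/25 (76 hosts, 126 usable); 192.168.228.128/27 (30 hosts, 30 usable); 192.168.228.160/27 (16 hosts, 30 usable)


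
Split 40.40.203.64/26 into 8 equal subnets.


New prefix = 26 + 3 = 29
Each subnet has 8 addresses
  40.40.203.64/29
  40.40.203.72/29
  40.40.203.80/29
  40.40.203.88/29
  40.40.203.96/29
  40.40.203.104/29
  40.40.203.112/29
  40.40.203.120/29
Subnets: 40.40.203.64/29, 40.40.203.72/29, 40.40.203.80/29, 40.40.203.88/29, 40.40.203.96/29, 40.40.203.104/29, 40.40.203.112/29, 40.40.203.120/29


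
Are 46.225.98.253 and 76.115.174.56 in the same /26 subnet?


Mask: 255.255.255.192
46.225.98.253 AND mask = 46.225.98.192
76.115.174.56 AND mask = 76.115.174.0
No, different subnets (46.225.98.192 vs 76.115.174.0)


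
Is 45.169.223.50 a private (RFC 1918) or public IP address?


RFC 1918 private ranges:
  10.0.0.0/8 (10.0.0.0 - 10.255.255.255)
  172.16.0.0/12 (172.16.0.0 - 172.31.255.255)
  192.168.0.0/16 (192.168.0.0 - 192.168.255.255)
Public (not in any RFC 1918 range)


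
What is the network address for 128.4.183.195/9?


IP:   10000000.00000100.10110111.11000011
Mask: 11111111.10000000.00000000.00000000
AND operation:
Net:  10000000.00000000.00000000.00000000
Network: 128.0.0.0/9


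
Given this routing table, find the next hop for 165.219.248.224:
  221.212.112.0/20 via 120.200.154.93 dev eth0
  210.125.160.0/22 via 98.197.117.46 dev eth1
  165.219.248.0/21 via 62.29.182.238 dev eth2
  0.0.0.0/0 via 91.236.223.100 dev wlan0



Longest prefix match for 165.219.248.224:
  /20 221.212.112.0: no
  /22 210.125.160.0: no
  /21 165.219.248.0: MATCH
  /0 0.0.0.0: MATCH
Selected: next-hop 62.29.182.238 via eth2 (matched /21)


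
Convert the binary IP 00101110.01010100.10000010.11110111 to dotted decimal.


00101110 = 46
01010100 = 84
10000010 = 130
11110111 = 247
IP: 46.84.130.247


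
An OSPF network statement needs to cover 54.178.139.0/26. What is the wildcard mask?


Subnet mask: 255.255.255.192
Wildcard = 255.255.255.255 - subnet mask
255 - 255 = 0
255 - 255 = 0
255 - 255 = 0
255 - 192 = 63
Wildcard: 0.0.0.63


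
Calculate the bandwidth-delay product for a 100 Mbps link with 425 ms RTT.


BDP = bandwidth * RTT
= 100 Mbps * 425 ms
= 100 * 1e6 * 425 / 1000 bits
= 42500000 bits
= 5312500 bytes
= 5187.9883 KB
BDP = 42500000 bits (5312500 bytes)


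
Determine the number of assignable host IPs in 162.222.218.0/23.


Host bits = 32 - 23 = 9
Total addresses = 2^9 = 512
Usable = total - 2 (network and broadcast)
Usable hosts: 510


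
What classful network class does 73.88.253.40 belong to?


First octet: 73
Binary: 01001001
0xxxxxxx -> Class A (1-126)
Class A, default mask 255.0.0.0 (/8)


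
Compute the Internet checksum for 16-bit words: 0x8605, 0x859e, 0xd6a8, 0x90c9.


Sum all words (with carry folding):
+ 0x8605 = 0x8605
+ 0x859e = 0x0ba4
+ 0xd6a8 = 0xe24c
+ 0x90c9 = 0x7316
One's complement: ~0x7316
Checksum = 0x8ce9


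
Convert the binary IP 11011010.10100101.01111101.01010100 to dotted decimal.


11011010 = 218
10100101 = 165
01111101 = 125
01010100 = 84
IP: 218.165.125.84


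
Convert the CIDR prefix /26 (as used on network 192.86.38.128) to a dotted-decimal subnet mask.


/26 means 26 network bits, 6 host bits
Binary: 11111111111111111111111111000000
Mask: 255.255.255.192


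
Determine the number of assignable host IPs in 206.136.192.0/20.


Host bits = 32 - 20 = 12
Total addresses = 2^12 = 4096
Usable = total - 2 (network and broadcast)
Usable hosts: 4094


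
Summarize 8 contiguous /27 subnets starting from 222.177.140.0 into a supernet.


Original prefix: /27
Number of subnets: 8 = 2^3
New prefix = 27 - 3 = 24
Supernet: 222.177.140.0/24


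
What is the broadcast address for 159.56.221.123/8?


Network: 159.0.0.0/8
Host bits = 24
Set all host bits to 1:
Broadcast: 159.255.255.255


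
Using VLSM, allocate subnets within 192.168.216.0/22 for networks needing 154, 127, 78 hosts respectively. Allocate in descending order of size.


154 hosts -> /24 (254 usable): 192.168.216.0/24
127 hosts -> /24 (254 usable): 192.168.217.0/24
78 hosts -> /25 (126 usable): 192.168.218.0/25
Allocation: 192.168.216.0/24 (154 hosts, 254 usable); 192.168.217.0/24 (127 hosts, 254 usable); 192.168.218.0/25 (78 hosts, 126 usable)


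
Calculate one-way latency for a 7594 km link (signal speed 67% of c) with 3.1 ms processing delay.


Speed = 0.67 * 3e5 km/s = 201000 km/s
Propagation delay = 7594 / 201000 = 0.0378 s = 37.7811 ms
Processing delay = 3.1 ms
Total one-way latency = 40.8811 ms


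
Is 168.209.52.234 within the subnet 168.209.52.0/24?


Subnet network: 168.209.52.0
Test IP AND mask: 168.209.52.0
Yes, 168.209.52.234 is in 168.209.52.0/24


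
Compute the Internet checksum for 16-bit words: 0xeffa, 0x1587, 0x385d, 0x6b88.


Sum all words (with carry folding):
+ 0xeffa = 0xeffa
+ 0x1587 = 0x0582
+ 0x385d = 0x3ddf
+ 0x6b88 = 0xa967
One's complement: ~0xa967
Checksum = 0x5698


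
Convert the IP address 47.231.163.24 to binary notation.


47 = 00101111
231 = 11100111
163 = 10100011
24 = 00011000
Binary: 00101111.11100111.10100011.00011000


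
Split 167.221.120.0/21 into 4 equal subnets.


New prefix = 21 + 2 = 23
Each subnet has 512 addresses
  167.221.120.0/23
  167.221.122.0/23
  167.221.124.0/23
  167.221.126.0/23
Subnets: 167.221.120.0/23, 167.221.122.0/23, 167.221.124.0/23, 167.221.126.0/23


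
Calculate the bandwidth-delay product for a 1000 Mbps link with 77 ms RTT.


BDP = bandwidth * RTT
= 1000 Mbps * 77 ms
= 1000 * 1e6 * 77 / 1000 bits
= 77000000 bits
= 9625000 bytes
= 9399.4141 KB
BDP = 77000000 bits (9625000 bytes)


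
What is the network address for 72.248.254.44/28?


IP:   01001000.11111000.11111110.00101100
Mask: 11111111.11111111.11111111.11110000
AND operation:
Net:  01001000.11111000.11111110.00100000
Network: 72.248.254.32/28


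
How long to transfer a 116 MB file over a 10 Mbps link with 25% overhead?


Effective throughput = 10 * (1 - 25/100) = 7.5 Mbps
File size in Mb = 116 * 8 = 928 Mb
Time = 928 / 7.5
Time = 123.7333 seconds


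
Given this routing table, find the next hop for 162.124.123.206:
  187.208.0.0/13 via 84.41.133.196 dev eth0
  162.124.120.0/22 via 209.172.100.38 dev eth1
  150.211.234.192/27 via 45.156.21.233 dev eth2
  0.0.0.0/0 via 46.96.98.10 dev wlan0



Longest prefix match for 162.124.123.206:
  /13 187.208.0.0: no
  /22 162.124.120.0: MATCH
  /27 150.211.234.192: no
  /0 0.0.0.0: MATCH
Selected: next-hop 209.172.100.38 via eth1 (matched /22)


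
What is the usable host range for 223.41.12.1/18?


Network: 223.41.0.0
Broadcast: 223.41.63.255
First usable = network + 1
Last usable = broadcast - 1
Range: 223.41.0.1 to 223.41.63.254


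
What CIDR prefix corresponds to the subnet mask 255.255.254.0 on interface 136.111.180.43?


Binary: 11111111.11111111.11111110.00000000
Count leading 1s
Prefix: /23


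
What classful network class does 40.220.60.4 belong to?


First octet: 40
Binary: 00101000
0xxxxxxx -> Class A (1-126)
Class A, default mask 255.0.0.0 (/8)


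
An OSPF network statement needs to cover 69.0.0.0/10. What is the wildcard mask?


Subnet mask: 255.192.0.0
Wildcard = 255.255.255.255 - subnet mask
255 - 255 = 0
255 - 192 = 63
255 - 0 = 255
255 - 0 = 255
Wildcard: 0.63.255.255


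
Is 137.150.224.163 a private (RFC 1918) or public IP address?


RFC 1918 private ranges:
  10.0.0.0/8 (10.0.0.0 - 10.255.255.255)
  172.16.0.0/12 (172.16.0.0 - 172.31.255.255)
  192.168.0.0/16 (192.168.0.0 - 192.168.255.255)
Public (not in any RFC 1918 range)


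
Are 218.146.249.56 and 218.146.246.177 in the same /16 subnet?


Mask: 255.255.0.0
218.146.249.56 AND mask = 218.146.0.0
218.146.246.177 AND mask = 218.146.0.0
Yes, same subnet (218.146.0.0)


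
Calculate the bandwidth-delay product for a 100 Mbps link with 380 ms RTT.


BDP = bandwidth * RTT
= 100 Mbps * 380 ms
= 100 * 1e6 * 380 / 1000 bits
= 38000000 bits
= 4750000 bytes
= 4638.6719 KB
BDP = 38000000 bits (4750000 bytes)


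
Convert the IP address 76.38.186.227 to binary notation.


76 = 01001100
38 = 00100110
186 = 10111010
227 = 11100011
Binary: 01001100.00100110.10111010.11100011


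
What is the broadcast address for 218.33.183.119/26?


Network: 218.33.183.64/26
Host bits = 6
Set all host bits to 1:
Broadcast: 218.33.183.127


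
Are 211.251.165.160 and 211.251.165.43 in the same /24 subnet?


Mask: 255.255.255.0
211.251.165.160 AND mask = 211.251.165.0
211.251.165.43 AND mask = 211.251.165.0
Yes, same subnet (211.251.165.0)


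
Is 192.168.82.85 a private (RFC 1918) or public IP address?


RFC 1918 private ranges:
  10.0.0.0/8 (10.0.0.0 - 10.255.255.255)
  172.16.0.0/12 (172.16.0.0 - 172.31.255.255)
  192.168.0.0/16 (192.168.0.0 - 192.168.255.255)
Private (in 192.168.0.0/16)


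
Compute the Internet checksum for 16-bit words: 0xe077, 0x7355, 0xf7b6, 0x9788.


Sum all words (with carry folding):
+ 0xe077 = 0xe077
+ 0x7355 = 0x53cd
+ 0xf7b6 = 0x4b84
+ 0x9788 = 0xe30c
One's complement: ~0xe30c
Checksum = 0x1cf3


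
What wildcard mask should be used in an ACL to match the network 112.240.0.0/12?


Subnet mask: 255.240.0.0
Wildcard = 255.255.255.255 - subnet mask
255 - 255 = 0
255 - 240 = 15
255 - 0 = 255
255 - 0 = 255
Wildcard: 0.15.255.255


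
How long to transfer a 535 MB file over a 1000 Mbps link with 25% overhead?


Effective throughput = 1000 * (1 - 25/100) = 750 Mbps
File size in Mb = 535 * 8 = 4280 Mb
Time = 4280 / 750
Time = 5.7067 seconds


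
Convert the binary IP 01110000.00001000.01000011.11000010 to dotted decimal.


01110000 = 112
00001000 = 8
01000011 = 67
11000010 = 194
IP: 112.8.67.194


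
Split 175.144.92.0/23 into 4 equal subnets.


New prefix = 23 + 2 = 25
Each subnet has 128 addresses
  175.144.92.0/25
  175.144.92.128/25
  175.144.93.0/25
  175.144.93.128/25
Subnets: 175.144.92.0/25, 175.144.92.128/25, 175.144.93.0/25, 175.144.93.128/25


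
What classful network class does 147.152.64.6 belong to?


First octet: 147
Binary: 10010011
10xxxxxx -> Class B (128-191)
Class B, default mask 255.255.0.0 (/16)


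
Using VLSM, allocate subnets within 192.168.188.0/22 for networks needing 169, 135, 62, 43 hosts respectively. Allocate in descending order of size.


169 hosts -> /24 (254 usable): 192.168.188.0/24
135 hosts -> /24 (254 usable): 192.168.189.0/24
62 hosts -> /26 (62 usable): 192.168.190.0/26
43 hosts -> /26 (62 usable): 192.168.190.64/26
Allocation: 192.168.188.0/24 (169 hosts, 254 usable); 192.168.189.0/24 (135 hosts, 254 usable); 192.168.190.0/26 (62 hosts, 62 usable); 192.168.190.64/26 (43 hosts, 62 usable)


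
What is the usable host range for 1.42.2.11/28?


Network: 1.42.2.0
Broadcast: 1.42.2.15
First usable = network + 1
Last usable = broadcast - 1
Range: 1.42.2.1 to 1.42.2.14


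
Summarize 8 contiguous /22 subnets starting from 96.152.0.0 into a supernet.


Original prefix: /22
Number of subnets: 8 = 2^3
New prefix = 22 - 3 = 19
Supernet: 96.152.0.0/19


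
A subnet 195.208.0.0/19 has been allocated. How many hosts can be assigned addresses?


Host bits = 32 - 19 = 13
Total addresses = 2^13 = 8192
Usable = total - 2 (network and broadcast)
Usable hosts: 8190


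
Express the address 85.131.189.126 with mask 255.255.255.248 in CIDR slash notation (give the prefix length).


Binary: 11111111.11111111.11111111.11111000
Count leading 1s
Prefix: /29


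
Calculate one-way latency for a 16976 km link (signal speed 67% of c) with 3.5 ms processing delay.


Speed = 0.67 * 3e5 km/s = 201000 km/s
Propagation delay = 16976 / 201000 = 0.0845 s = 84.4577 ms
Processing delay = 3.5 ms
Total one-way latency = 87.9577 ms


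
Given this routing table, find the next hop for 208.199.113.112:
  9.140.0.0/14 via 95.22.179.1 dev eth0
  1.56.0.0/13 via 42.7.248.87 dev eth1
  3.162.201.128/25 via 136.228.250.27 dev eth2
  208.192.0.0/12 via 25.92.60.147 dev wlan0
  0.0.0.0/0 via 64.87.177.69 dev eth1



Longest prefix match for 208.199.113.112:
  /14 9.140.0.0: no
  /13 1.56.0.0: no
  /25 3.162.201.128: no
  /12 208.192.0.0: MATCH
  /0 0.0.0.0: MATCH
Selected: next-hop 25.92.60.147 via wlan0 (matched /12)


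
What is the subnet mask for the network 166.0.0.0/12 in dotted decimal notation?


/12 means 12 network bits, 20 host bits
Binary: 11111111111100000000000000000000
Mask: 255.240.0.0


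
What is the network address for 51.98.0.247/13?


IP:   00110011.01100010.00000000.11110111
Mask: 11111111.11111000.00000000.00000000
AND operation:
Net:  00110011.01100000.00000000.00000000
Network: 51.96.0.0/13


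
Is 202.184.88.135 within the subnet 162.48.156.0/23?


Subnet network: 162.48.156.0
Test IP AND mask: 202.184.88.0
No, 202.184.88.135 is not in 162.48.156.0/23


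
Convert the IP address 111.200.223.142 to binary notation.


111 = 01101111
200 = 11001000
223 = 11011111
142 = 10001110
Binary: 01101111.11001000.11011111.10001110


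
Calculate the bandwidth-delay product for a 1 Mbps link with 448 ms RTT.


BDP = bandwidth * RTT
= 1 Mbps * 448 ms
= 1 * 1e6 * 448 / 1000 bits
= 448000 bits
= 56000 bytes
= 54.6875 KB
BDP = 448000 bits (56000 bytes)


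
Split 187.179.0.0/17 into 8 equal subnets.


New prefix = 17 + 3 = 20
Each subnet has 4096 addresses
  187.179.0.0/20
  187.179.16.0/20
  187.179.32.0/20
  187.179.48.0/20
  187.179.64.0/20
  187.179.80.0/20
  187.179.96.0/20
  187.179.112.0/20
Subnets: 187.179.0.0/20, 187.179.16.0/20, 187.179.32.0/20, 187.179.48.0/20, 187.179.64.0/20, 187.179.80.0/20, 187.179.96.0/20, 187.179.112.0/20


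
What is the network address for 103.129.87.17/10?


IP:   01100111.10000001.01010111.00010001
Mask: 11111111.11000000.00000000.00000000
AND operation:
Net:  01100111.10000000.00000000.00000000
Network: 103.128.0.0/10


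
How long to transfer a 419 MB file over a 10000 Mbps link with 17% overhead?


Effective throughput = 10000 * (1 - 17/100) = 8300 Mbps
File size in Mb = 419 * 8 = 3352 Mb
Time = 3352 / 8300
Time = 0.4039 seconds


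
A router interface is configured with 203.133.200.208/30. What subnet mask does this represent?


/30 means 30 network bits, 2 host bits
Binary: 11111111111111111111111111111100
Mask: 255.255.255.252


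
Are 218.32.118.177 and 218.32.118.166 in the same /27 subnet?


Mask: 255.255.255.224
218.32.118.177 AND mask = 218.32.118.160
218.32.118.166 AND mask = 218.32.118.160
Yes, same subnet (218.32.118.160)


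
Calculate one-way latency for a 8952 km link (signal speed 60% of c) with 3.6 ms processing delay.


Speed = 0.6 * 3e5 km/s = 180000 km/s
Propagation delay = 8952 / 180000 = 0.0497 s = 49.7333 ms
Processing delay = 3.6 ms
Total one-way latency = 53.3333 ms


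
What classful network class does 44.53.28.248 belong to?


First octet: 44
Binary: 00101100
0xxxxxxx -> Class A (1-126)
Class A, default mask 255.0.0.0 (/8)


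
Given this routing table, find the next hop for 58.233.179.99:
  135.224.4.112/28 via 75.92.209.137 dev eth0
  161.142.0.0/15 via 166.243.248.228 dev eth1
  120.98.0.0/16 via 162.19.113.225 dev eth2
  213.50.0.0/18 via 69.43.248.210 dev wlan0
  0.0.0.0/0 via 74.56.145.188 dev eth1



Longest prefix match for 58.233.179.99:
  /28 135.224.4.112: no
  /15 161.142.0.0: no
  /16 120.98.0.0: no
  /18 213.50.0.0: no
  /0 0.0.0.0: MATCH
Selected: next-hop 74.56.145.188 via eth1 (matched /0)


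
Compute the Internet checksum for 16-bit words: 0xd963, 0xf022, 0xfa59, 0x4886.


Sum all words (with carry folding):
+ 0xd963 = 0xd963
+ 0xf022 = 0xc986
+ 0xfa59 = 0xc3e0
+ 0x4886 = 0x0c67
One's complement: ~0x0c67
Checksum = 0xf398


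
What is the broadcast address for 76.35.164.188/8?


Network: 76.0.0.0/8
Host bits = 24
Set all host bits to 1:
Broadcast: 76.255.255.255


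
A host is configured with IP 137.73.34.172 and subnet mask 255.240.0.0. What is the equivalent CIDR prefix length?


Binary: 11111111.11110000.00000000.00000000
Count leading 1s
Prefix: /12


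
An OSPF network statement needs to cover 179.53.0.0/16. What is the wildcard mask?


Subnet mask: 255.255.0.0
Wildcard = 255.255.255.255 - subnet mask
255 - 255 = 0
255 - 255 = 0
255 - 0 = 255
255 - 0 = 255
Wildcard: 0.0.255.255


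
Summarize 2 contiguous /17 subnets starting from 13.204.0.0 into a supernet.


Original prefix: /17
Number of subnets: 2 = 2^1
New prefix = 17 - 1 = 16
Supernet: 13.204.0.0/16


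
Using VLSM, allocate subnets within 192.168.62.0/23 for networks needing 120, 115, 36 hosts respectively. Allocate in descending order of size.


120 hosts -> /25 (126 usable): 192.168.62.0/25
115 hosts -> /25 (126 usable): 192.168.62.128/25
36 hosts -> /26 (62 usable): 192.168.63.0/26
Allocation: 192.168.62.0/25 (120 hosts, 126 usable); 192.168.62.128/25 (115 hosts, 126 usable); 192.168.63.0/26 (36 hosts, 62 usable)


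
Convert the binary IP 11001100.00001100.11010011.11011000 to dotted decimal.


11001100 = 204
00001100 = 12
11010011 = 211
11011000 = 216
IP: 204.12.211.216


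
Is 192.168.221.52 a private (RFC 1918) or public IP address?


RFC 1918 private ranges:
  10.0.0.0/8 (10.0.0.0 - 10.255.255.255)
  172.16.0.0/12 (172.16.0.0 - 172.31.255.255)
  192.168.0.0/16 (192.168.0.0 - 192.168.255.255)
Private (in 192.168.0.0/16)


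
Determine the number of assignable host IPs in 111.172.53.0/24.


Host bits = 32 - 24 = 8
Total addresses = 2^8 = 256
Usable = total - 2 (network and broadcast)
Usable hosts: 254


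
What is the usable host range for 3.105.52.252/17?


Network: 3.105.0.0
Broadcast: 3.105.127.255
First usable = network + 1
Last usable = broadcast - 1
Range: 3.105.0.1 to 3.105.127.254


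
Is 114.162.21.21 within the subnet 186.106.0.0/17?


Subnet network: 186.106.0.0
Test IP AND mask: 114.162.0.0
No, 114.162.21.21 is not in 186.106.0.0/17


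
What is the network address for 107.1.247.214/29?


IP:   01101011.00000001.11110111.11010110
Mask: 11111111.11111111.11111111.11111000
AND operation:
Net:  01101011.00000001.11110111.11010000
Network: 107.1.247.208/29


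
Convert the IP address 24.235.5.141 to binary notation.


24 = 00011000
235 = 11101011
5 = 00000101
141 = 10001101
Binary: 00011000.11101011.00000101.10001101


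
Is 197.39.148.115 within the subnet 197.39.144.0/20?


Subnet network: 197.39.144.0
Test IP AND mask: 197.39.144.0
Yes, 197.39.148.115 is in 197.39.144.0/20


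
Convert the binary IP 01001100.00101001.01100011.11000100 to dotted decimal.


01001100 = 76
00101001 = 41
01100011 = 99
11000100 = 196
IP: 76.41.99.196


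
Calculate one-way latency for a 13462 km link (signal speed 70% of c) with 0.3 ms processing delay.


Speed = 0.7 * 3e5 km/s = 210000 km/s
Propagation delay = 13462 / 210000 = 0.0641 s = 64.1048 ms
Processing delay = 0.3 ms
Total one-way latency = 64.4048 ms


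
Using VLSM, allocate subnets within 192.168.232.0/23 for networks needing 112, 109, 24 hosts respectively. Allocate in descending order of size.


112 hosts -> /25 (126 usable): 192.168.232.0/25
109 hosts -> /25 (126 usable): 192.168.232.128/25
24 hosts -> /27 (30 usable): 192.168.233.0/27
Allocation: 192.168.232.0/25 (112 hosts, 126 usable); 192.168.232.128/25 (109 hosts, 126 usable); 192.168.233.0/27 (24 hosts, 30 usable)


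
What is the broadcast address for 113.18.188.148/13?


Network: 113.16.0.0/13
Host bits = 19
Set all host bits to 1:
Broadcast: 113.23.255.255


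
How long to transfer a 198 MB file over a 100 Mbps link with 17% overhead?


Effective throughput = 100 * (1 - 17/100) = 83 Mbps
File size in Mb = 198 * 8 = 1584 Mb
Time = 1584 / 83
Time = 19.0843 seconds


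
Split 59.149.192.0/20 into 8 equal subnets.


New prefix = 20 + 3 = 23
Each subnet has 512 addresses
  59.149.192.0/23
  59.149.194.0/23
  59.149.196.0/23
  59.149.198.0/23
  59.149.200.0/23
  59.149.202.0/23
  59.149.204.0/23
  59.149.206.0/23
Subnets: 59.149.192.0/23, 59.149.194.0/23, 59.149.196.0/23, 59.149.198.0/23, 59.149.200.0/23, 59.149.202.0/23, 59.149.204.0/23, 59.149.206.0/23


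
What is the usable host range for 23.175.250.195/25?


Network: 23.175.250.128
Broadcast: 23.175.250.255
First usable = network + 1
Last usable = broadcast - 1
Range: 23.175.250.129 to 23.175.250.254


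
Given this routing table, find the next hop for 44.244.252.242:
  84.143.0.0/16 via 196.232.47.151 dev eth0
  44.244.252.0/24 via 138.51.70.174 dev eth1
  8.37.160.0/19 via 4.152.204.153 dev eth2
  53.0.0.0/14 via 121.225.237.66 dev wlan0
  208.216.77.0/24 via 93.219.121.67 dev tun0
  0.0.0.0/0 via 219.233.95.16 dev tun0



Longest prefix match for 44.244.252.242:
  /16 84.143.0.0: no
  /24 44.244.252.0: MATCH
  /19 8.37.160.0: no
  /14 53.0.0.0: no
  /24 208.216.77.0: no
  /0 0.0.0.0: MATCH
Selected: next-hop 138.51.70.174 via eth1 (matched /24)


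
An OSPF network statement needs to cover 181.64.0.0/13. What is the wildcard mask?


Subnet mask: 255.248.0.0
Wildcard = 255.255.255.255 - subnet mask
255 - 255 = 0
255 - 248 = 7
255 - 0 = 255
255 - 0 = 255
Wildcard: 0.7.255.255


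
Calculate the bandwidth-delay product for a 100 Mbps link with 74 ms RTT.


BDP = bandwidth * RTT
= 100 Mbps * 74 ms
= 100 * 1e6 * 74 / 1000 bits
= 7400000 bits
= 925000 bytes
= 903.3203 KB
BDP = 7400000 bits (925000 bytes)


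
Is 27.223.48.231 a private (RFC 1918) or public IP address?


RFC 1918 private ranges:
  10.0.0.0/8 (10.0.0.0 - 10.255.255.255)
  172.16.0.0/12 (172.16.0.0 - 172.31.255.255)
  192.168.0.0/16 (192.168.0.0 - 192.168.255.255)
Public (not in any RFC 1918 range)


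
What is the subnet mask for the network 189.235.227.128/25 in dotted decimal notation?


/25 means 25 network bits, 7 host bits
Binary: 11111111111111111111111110000000
Mask: 255.255.255.128


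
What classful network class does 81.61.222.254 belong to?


First octet: 81
Binary: 01010001
0xxxxxxx -> Class A (1-126)
Class A, default mask 255.0.0.0 (/8)


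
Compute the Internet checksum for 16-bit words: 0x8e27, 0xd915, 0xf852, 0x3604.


Sum all words (with carry folding):
+ 0x8e27 = 0x8e27
+ 0xd915 = 0x673d
+ 0xf852 = 0x5f90
+ 0x3604 = 0x9594
One's complement: ~0x9594
Checksum = 0x6a6b


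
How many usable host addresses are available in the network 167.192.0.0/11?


Host bits = 32 - 11 = 21
Total addresses = 2^21 = 2097152
Usable = total - 2 (network and broadcast)
Usable hosts: 2097150


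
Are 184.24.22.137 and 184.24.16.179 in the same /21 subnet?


Mask: 255.255.248.0
184.24.22.137 AND mask = 184.24.16.0
184.24.16.179 AND mask = 184.24.16.0
Yes, same subnet (184.24.16.0)


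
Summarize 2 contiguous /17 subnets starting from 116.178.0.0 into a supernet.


Original prefix: /17
Number of subnets: 2 = 2^1
New prefix = 17 - 1 = 16
Supernet: 116.178.0.0/16


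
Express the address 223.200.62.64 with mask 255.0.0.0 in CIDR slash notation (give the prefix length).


Binary: 11111111.00000000.00000000.00000000
Count leading 1s
Prefix: /8


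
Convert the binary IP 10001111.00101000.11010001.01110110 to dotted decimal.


10001111 = 143
00101000 = 40
11010001 = 209
01110110 = 118
IP: 143.40.209.118


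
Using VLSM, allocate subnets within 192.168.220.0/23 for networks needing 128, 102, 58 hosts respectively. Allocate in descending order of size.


128 hosts -> /24 (254 usable): 192.168.220.0/24
102 hosts -> /25 (126 usable): 192.168.221.0/25
58 hosts -> /26 (62 usable): 192.168.221.128/26
Allocation: 192.168.220.0/24 (128 hosts, 254 usable); 192.168.221.0/25 (102 hosts, 126 usable); 192.168.221.128/26 (58 hosts, 62 usable)


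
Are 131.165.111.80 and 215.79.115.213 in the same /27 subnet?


Mask: 255.255.255.224
131.165.111.80 AND mask = 131.165.111.64
215.79.115.213 AND mask = 215.79.115.192
No, different subnets (131.165.111.64 vs 215.79.115.192)


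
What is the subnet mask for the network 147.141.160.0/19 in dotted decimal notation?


/19 means 19 network bits, 13 host bits
Binary: 11111111111111111110000000000000
Mask: 255.255.224.0


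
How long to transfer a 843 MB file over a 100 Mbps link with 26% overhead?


Effective throughput = 100 * (1 - 26/100) = 74 Mbps
File size in Mb = 843 * 8 = 6744 Mb
Time = 6744 / 74
Time = 91.1351 seconds


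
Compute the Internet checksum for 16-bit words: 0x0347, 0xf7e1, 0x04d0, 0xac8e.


Sum all words (with carry folding):
+ 0x0347 = 0x0347
+ 0xf7e1 = 0xfb28
+ 0x04d0 = 0xfff8
+ 0xac8e = 0xac87
One's complement: ~0xac87
Checksum = 0x5378


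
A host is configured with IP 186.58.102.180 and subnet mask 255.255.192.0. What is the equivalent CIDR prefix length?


Binary: 11111111.11111111.11000000.00000000
Count leading 1s
Prefix: /18


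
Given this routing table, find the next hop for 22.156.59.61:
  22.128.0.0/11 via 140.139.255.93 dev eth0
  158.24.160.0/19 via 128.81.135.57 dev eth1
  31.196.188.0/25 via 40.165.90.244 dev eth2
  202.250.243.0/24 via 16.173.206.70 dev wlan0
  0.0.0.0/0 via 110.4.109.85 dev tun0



Longest prefix match for 22.156.59.61:
  /11 22.128.0.0: MATCH
  /19 158.24.160.0: no
  /25 31.196.188.0: no
  /24 202.250.243.0: no
  /0 0.0.0.0: MATCH
Selected: next-hop 140.139.255.93 via eth0 (matched /11)


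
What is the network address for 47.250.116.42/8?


IP:   00101111.11111010.01110100.00101010
Mask: 11111111.00000000.00000000.00000000
AND operation:
Net:  00101111.00000000.00000000.00000000
Network: 47.0.0.0/8


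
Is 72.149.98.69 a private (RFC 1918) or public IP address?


RFC 1918 private ranges:
  10.0.0.0/8 (10.0.0.0 - 10.255.255.255)
  172.16.0.0/12 (172.16.0.0 - 172.31.255.255)
  192.168.0.0/16 (192.168.0.0 - 192.168.255.255)
Public (not in any RFC 1918 range)


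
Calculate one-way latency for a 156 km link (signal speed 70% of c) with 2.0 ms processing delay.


Speed = 0.7 * 3e5 km/s = 210000 km/s
Propagation delay = 156 / 210000 = 0.0007 s = 0.7429 ms
Processing delay = 2.0 ms
Total one-way latency = 2.7429 ms


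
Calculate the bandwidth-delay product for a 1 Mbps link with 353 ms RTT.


BDP = bandwidth * RTT
= 1 Mbps * 353 ms
= 1 * 1e6 * 353 / 1000 bits
= 353000 bits
= 44125 bytes
= 43.0908 KB
BDP = 353000 bits (44125 bytes)


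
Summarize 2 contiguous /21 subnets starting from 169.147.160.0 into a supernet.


Original prefix: /21
Number of subnets: 2 = 2^1
New prefix = 21 - 1 = 20
Supernet: 169.147.160.0/20


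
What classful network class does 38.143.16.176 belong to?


First octet: 38
Binary: 00100110
0xxxxxxx -> Class A (1-126)
Class A, default mask 255.0.0.0 (/8)


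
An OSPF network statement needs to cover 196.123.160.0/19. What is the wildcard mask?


Subnet mask: 255.255.224.0
Wildcard = 255.255.255.255 - subnet mask
255 - 255 = 0
255 - 255 = 0
255 - 224 = 31
255 - 0 = 255
Wildcard: 0.0.31.255


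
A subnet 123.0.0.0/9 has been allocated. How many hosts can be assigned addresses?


Host bits = 32 - 9 = 23
Total addresses = 2^23 = 8388608
Usable = total - 2 (network and broadcast)
Usable hosts: 8388606


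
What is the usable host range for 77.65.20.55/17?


Network: 77.65.0.0
Broadcast: 77.65.127.255
First usable = network + 1
Last usable = broadcast - 1
Range: 77.65.0.1 to 77.65.127.254


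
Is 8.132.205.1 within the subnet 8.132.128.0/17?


Subnet network: 8.132.128.0
Test IP AND mask: 8.132.128.0
Yes, 8.132.205.1 is in 8.132.128.0/17


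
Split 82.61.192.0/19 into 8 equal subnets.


New prefix = 19 + 3 = 22
Each subnet has 1024 addresses
  82.61.192.0/22
  82.61.196.0/22
  82.61.200.0/22
  82.61.204.0/22
  82.61.208.0/22
  82.61.212.0/22
  82.61.216.0/22
  82.61.220.0/22
Subnets: 82.61.192.0/22, 82.61.196.0/22, 82.61.200.0/22, 82.61.204.0/22, 82.61.208.0/22, 82.61.212.0/22, 82.61.216.0/22, 82.61.220.0/22


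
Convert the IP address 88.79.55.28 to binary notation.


88 = 01011000
79 = 01001111
55 = 00110111
28 = 00011100
Binary: 01011000.01001111.00110111.00011100


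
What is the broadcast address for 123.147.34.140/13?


Network: 123.144.0.0/13
Host bits = 19
Set all host bits to 1:
Broadcast: 123.151.255.255


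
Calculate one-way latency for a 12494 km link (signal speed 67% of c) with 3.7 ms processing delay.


Speed = 0.67 * 3e5 km/s = 201000 km/s
Propagation delay = 12494 / 201000 = 0.0622 s = 62.1592 ms
Processing delay = 3.7 ms
Total one-way latency = 65.8592 ms


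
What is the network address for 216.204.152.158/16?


IP:   11011000.11001100.10011000.10011110
Mask: 11111111.11111111.00000000.00000000
AND operation:
Net:  11011000.11001100.00000000.00000000
Network: 216.204.0.0/16


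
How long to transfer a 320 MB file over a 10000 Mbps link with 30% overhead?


Effective throughput = 10000 * (1 - 30/100) = 7000 Mbps
File size in Mb = 320 * 8 = 2560 Mb
Time = 2560 / 7000
Time = 0.3657 seconds
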